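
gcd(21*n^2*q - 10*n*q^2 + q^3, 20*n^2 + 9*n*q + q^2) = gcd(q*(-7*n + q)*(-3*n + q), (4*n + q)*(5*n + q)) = 1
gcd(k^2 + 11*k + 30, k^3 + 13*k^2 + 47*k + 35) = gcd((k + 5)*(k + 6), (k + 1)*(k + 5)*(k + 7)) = k + 5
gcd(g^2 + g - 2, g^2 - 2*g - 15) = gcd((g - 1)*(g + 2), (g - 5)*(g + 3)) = 1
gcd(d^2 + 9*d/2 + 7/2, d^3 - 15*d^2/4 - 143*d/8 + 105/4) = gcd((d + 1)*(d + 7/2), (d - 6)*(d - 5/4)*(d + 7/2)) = d + 7/2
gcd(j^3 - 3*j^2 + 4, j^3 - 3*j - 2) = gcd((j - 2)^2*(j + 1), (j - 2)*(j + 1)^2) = j^2 - j - 2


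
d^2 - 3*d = d*(d - 3)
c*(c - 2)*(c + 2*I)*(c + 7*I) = c^4 - 2*c^3 + 9*I*c^3 - 14*c^2 - 18*I*c^2 + 28*c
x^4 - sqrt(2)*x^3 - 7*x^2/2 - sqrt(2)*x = x*(x - 2*sqrt(2))*(x + sqrt(2)/2)^2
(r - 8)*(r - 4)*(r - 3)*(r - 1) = r^4 - 16*r^3 + 83*r^2 - 164*r + 96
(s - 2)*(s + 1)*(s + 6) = s^3 + 5*s^2 - 8*s - 12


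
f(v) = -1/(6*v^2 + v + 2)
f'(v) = -(-12*v - 1)/(6*v^2 + v + 2)^2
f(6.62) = -0.00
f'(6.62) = 0.00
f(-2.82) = -0.02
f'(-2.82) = -0.01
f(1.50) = -0.06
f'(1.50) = 0.07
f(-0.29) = -0.45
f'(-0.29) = -0.51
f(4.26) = -0.01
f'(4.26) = 0.00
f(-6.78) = -0.00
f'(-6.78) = -0.00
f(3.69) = -0.01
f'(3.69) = 0.01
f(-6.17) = -0.00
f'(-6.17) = -0.00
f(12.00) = 0.00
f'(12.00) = 0.00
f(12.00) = 0.00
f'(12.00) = 0.00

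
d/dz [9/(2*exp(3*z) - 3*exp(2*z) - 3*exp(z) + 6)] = (-54*exp(2*z) + 54*exp(z) + 27)*exp(z)/(2*exp(3*z) - 3*exp(2*z) - 3*exp(z) + 6)^2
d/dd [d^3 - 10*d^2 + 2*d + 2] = 3*d^2 - 20*d + 2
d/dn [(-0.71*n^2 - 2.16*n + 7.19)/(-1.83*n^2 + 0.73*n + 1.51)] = (-4.4711*n^2 + 24.1712*n - 8.5103)/(3.3489*n^4 - 2.6718*n^3 - 4.9937*n^2 + 2.2046*n + 2.2801)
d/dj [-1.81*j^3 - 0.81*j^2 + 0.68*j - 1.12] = -5.43*j^2 - 1.62*j + 0.68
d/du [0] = 0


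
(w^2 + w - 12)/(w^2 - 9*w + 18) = (w + 4)/(w - 6)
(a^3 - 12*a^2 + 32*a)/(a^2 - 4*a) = a - 8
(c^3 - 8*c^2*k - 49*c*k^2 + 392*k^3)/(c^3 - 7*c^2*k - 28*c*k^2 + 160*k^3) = (c^2 - 49*k^2)/(c^2 + c*k - 20*k^2)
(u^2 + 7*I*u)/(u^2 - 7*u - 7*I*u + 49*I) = u*(u + 7*I)/(u^2 - 7*u - 7*I*u + 49*I)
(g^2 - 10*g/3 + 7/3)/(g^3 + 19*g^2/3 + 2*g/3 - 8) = (3*g - 7)/(3*g^2 + 22*g + 24)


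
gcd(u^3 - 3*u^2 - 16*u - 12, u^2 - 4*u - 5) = u + 1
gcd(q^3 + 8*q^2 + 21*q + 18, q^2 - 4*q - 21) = q + 3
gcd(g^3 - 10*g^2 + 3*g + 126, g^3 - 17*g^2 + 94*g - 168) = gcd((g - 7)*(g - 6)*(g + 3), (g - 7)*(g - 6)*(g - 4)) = g^2 - 13*g + 42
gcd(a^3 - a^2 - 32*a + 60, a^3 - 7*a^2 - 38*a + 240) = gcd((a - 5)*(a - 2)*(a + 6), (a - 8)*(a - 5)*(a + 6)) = a^2 + a - 30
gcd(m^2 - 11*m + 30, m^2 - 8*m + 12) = m - 6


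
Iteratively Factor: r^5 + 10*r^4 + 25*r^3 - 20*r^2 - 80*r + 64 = (r + 4)*(r^4 + 6*r^3 + r^2 - 24*r + 16) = (r - 1)*(r + 4)*(r^3 + 7*r^2 + 8*r - 16) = (r - 1)*(r + 4)^2*(r^2 + 3*r - 4) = (r - 1)*(r + 4)^3*(r - 1)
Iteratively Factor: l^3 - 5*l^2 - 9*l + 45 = (l - 3)*(l^2 - 2*l - 15) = (l - 3)*(l + 3)*(l - 5)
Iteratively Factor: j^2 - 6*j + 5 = (j - 1)*(j - 5)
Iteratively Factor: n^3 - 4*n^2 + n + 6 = (n - 3)*(n^2 - n - 2) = (n - 3)*(n + 1)*(n - 2)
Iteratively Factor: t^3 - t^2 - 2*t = (t)*(t^2 - t - 2) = t*(t + 1)*(t - 2)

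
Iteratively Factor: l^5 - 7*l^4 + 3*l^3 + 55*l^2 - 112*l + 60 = (l + 3)*(l^4 - 10*l^3 + 33*l^2 - 44*l + 20) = (l - 5)*(l + 3)*(l^3 - 5*l^2 + 8*l - 4) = (l - 5)*(l - 1)*(l + 3)*(l^2 - 4*l + 4) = (l - 5)*(l - 2)*(l - 1)*(l + 3)*(l - 2)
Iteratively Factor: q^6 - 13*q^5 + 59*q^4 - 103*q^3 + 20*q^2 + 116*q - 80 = (q - 2)*(q^5 - 11*q^4 + 37*q^3 - 29*q^2 - 38*q + 40) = (q - 2)*(q + 1)*(q^4 - 12*q^3 + 49*q^2 - 78*q + 40) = (q - 2)*(q - 1)*(q + 1)*(q^3 - 11*q^2 + 38*q - 40) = (q - 2)^2*(q - 1)*(q + 1)*(q^2 - 9*q + 20) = (q - 5)*(q - 2)^2*(q - 1)*(q + 1)*(q - 4)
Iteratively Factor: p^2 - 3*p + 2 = (p - 2)*(p - 1)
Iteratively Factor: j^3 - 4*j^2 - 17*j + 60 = (j - 3)*(j^2 - j - 20) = (j - 3)*(j + 4)*(j - 5)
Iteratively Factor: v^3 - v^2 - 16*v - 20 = (v - 5)*(v^2 + 4*v + 4) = (v - 5)*(v + 2)*(v + 2)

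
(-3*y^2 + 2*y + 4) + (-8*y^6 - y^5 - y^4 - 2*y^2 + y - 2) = -8*y^6 - y^5 - y^4 - 5*y^2 + 3*y + 2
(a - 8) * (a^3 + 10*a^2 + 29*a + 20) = a^4 + 2*a^3 - 51*a^2 - 212*a - 160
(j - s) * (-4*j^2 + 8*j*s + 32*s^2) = -4*j^3 + 12*j^2*s + 24*j*s^2 - 32*s^3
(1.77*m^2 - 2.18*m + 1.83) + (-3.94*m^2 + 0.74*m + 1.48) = -2.17*m^2 - 1.44*m + 3.31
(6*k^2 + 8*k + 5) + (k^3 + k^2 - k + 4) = k^3 + 7*k^2 + 7*k + 9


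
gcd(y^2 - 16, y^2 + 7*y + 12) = y + 4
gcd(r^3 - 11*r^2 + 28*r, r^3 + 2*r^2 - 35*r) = r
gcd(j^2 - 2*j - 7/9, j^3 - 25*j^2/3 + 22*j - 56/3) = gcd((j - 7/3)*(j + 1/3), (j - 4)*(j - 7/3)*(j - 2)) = j - 7/3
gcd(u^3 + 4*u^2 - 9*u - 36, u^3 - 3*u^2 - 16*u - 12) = 1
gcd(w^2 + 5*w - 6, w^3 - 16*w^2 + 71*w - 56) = w - 1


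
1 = 1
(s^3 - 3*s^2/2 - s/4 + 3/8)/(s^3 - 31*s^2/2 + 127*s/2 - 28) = (s^2 - s - 3/4)/(s^2 - 15*s + 56)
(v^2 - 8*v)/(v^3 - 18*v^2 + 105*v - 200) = v/(v^2 - 10*v + 25)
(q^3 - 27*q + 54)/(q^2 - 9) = (q^2 + 3*q - 18)/(q + 3)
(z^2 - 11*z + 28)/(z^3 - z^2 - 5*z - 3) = (-z^2 + 11*z - 28)/(-z^3 + z^2 + 5*z + 3)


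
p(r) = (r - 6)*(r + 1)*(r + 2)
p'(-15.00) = 749.00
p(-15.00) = -3822.00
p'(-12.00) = 488.00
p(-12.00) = -1980.00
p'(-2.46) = 16.91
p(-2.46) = -5.68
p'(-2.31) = 13.87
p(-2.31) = -3.37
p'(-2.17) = 11.15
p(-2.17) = -1.63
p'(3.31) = -2.99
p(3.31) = -61.56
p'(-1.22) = -4.21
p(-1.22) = 1.24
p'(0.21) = -17.13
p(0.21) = -15.48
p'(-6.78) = 162.59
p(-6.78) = -353.09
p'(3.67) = 2.39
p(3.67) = -61.70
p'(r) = (r - 6)*(r + 1) + (r - 6)*(r + 2) + (r + 1)*(r + 2) = 3*r^2 - 6*r - 16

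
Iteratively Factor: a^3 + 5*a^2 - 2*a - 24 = (a + 3)*(a^2 + 2*a - 8) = (a + 3)*(a + 4)*(a - 2)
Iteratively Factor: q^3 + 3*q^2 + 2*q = (q + 1)*(q^2 + 2*q) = (q + 1)*(q + 2)*(q)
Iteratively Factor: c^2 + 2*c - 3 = (c + 3)*(c - 1)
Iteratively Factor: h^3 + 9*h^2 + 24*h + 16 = (h + 4)*(h^2 + 5*h + 4) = (h + 1)*(h + 4)*(h + 4)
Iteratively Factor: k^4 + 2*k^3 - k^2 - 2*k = (k + 2)*(k^3 - k) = k*(k + 2)*(k^2 - 1) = k*(k - 1)*(k + 2)*(k + 1)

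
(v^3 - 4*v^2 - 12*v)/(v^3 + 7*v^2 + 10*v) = (v - 6)/(v + 5)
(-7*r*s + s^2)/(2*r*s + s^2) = (-7*r + s)/(2*r + s)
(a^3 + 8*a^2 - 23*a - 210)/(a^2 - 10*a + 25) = (a^2 + 13*a + 42)/(a - 5)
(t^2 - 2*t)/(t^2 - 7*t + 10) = t/(t - 5)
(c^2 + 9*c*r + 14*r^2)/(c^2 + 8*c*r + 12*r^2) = (c + 7*r)/(c + 6*r)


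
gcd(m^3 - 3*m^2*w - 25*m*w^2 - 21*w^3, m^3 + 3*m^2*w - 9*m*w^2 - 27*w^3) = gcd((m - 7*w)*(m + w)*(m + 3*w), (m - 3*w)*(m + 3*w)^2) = m + 3*w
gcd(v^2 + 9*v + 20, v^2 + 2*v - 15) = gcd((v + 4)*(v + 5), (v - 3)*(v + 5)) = v + 5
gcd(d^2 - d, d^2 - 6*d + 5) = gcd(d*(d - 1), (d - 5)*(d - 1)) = d - 1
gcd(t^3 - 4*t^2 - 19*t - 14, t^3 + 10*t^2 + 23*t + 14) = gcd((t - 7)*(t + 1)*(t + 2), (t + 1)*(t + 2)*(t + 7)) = t^2 + 3*t + 2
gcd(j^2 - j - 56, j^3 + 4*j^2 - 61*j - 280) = j^2 - j - 56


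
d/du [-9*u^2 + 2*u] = 2 - 18*u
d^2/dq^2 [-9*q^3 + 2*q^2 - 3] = 4 - 54*q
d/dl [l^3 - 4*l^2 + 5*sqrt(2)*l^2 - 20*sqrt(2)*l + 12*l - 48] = 3*l^2 - 8*l + 10*sqrt(2)*l - 20*sqrt(2) + 12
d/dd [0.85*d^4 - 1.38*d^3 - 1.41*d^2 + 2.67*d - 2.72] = 3.4*d^3 - 4.14*d^2 - 2.82*d + 2.67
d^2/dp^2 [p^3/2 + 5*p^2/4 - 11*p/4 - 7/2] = 3*p + 5/2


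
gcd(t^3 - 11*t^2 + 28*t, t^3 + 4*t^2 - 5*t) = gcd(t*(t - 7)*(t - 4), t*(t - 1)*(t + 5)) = t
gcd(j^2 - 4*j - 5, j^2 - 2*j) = 1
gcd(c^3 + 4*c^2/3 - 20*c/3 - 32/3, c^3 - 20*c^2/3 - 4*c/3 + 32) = c^2 - 2*c/3 - 16/3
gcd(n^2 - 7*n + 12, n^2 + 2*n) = 1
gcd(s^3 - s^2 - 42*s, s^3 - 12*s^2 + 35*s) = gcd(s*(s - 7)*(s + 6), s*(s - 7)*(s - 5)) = s^2 - 7*s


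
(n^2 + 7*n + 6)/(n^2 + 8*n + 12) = (n + 1)/(n + 2)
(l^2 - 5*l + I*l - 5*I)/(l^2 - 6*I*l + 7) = (l - 5)/(l - 7*I)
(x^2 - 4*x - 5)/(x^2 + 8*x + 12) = (x^2 - 4*x - 5)/(x^2 + 8*x + 12)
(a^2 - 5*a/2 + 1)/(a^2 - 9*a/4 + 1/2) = 2*(2*a - 1)/(4*a - 1)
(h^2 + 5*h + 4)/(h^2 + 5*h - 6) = (h^2 + 5*h + 4)/(h^2 + 5*h - 6)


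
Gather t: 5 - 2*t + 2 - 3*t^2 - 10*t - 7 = -3*t^2 - 12*t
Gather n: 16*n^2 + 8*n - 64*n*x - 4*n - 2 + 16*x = 16*n^2 + n*(4 - 64*x) + 16*x - 2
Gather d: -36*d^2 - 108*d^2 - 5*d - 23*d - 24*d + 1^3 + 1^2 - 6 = -144*d^2 - 52*d - 4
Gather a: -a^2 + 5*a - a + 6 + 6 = -a^2 + 4*a + 12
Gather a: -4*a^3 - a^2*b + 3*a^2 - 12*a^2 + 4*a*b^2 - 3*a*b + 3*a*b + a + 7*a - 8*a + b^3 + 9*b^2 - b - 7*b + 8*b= -4*a^3 + a^2*(-b - 9) + 4*a*b^2 + b^3 + 9*b^2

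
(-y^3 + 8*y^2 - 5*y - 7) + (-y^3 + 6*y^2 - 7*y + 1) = -2*y^3 + 14*y^2 - 12*y - 6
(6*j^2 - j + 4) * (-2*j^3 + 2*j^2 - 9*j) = -12*j^5 + 14*j^4 - 64*j^3 + 17*j^2 - 36*j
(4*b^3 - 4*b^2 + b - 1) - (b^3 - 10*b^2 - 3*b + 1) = 3*b^3 + 6*b^2 + 4*b - 2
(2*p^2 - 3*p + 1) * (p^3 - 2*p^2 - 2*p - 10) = 2*p^5 - 7*p^4 + 3*p^3 - 16*p^2 + 28*p - 10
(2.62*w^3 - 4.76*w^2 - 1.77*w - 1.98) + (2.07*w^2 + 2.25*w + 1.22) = 2.62*w^3 - 2.69*w^2 + 0.48*w - 0.76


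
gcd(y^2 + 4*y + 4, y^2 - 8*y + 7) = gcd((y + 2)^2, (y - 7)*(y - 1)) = 1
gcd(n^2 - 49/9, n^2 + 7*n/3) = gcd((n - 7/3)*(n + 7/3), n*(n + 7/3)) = n + 7/3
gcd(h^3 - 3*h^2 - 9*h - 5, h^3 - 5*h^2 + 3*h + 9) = h + 1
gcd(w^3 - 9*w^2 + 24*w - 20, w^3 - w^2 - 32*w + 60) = w^2 - 7*w + 10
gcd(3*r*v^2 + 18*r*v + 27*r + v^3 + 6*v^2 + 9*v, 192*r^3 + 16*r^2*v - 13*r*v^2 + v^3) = 3*r + v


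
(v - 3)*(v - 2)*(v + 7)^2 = v^4 + 9*v^3 - 15*v^2 - 161*v + 294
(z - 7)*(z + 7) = z^2 - 49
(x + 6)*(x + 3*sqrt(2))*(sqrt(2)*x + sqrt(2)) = sqrt(2)*x^3 + 6*x^2 + 7*sqrt(2)*x^2 + 6*sqrt(2)*x + 42*x + 36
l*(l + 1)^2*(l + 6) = l^4 + 8*l^3 + 13*l^2 + 6*l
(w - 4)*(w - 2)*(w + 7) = w^3 + w^2 - 34*w + 56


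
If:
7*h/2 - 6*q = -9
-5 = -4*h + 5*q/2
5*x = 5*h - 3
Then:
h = 210/61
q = 214/61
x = 867/305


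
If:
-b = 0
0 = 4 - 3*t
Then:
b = 0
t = 4/3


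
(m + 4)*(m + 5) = m^2 + 9*m + 20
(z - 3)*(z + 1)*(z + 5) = z^3 + 3*z^2 - 13*z - 15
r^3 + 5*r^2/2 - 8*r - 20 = (r + 5/2)*(r - 2*sqrt(2))*(r + 2*sqrt(2))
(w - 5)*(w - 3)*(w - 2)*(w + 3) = w^4 - 7*w^3 + w^2 + 63*w - 90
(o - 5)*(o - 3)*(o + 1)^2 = o^4 - 6*o^3 + 22*o + 15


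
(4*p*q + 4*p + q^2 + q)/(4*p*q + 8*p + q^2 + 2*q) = (q + 1)/(q + 2)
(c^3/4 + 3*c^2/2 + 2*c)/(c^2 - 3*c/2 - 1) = c*(c^2 + 6*c + 8)/(2*(2*c^2 - 3*c - 2))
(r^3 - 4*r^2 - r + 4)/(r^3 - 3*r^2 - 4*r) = (r - 1)/r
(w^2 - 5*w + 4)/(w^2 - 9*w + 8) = (w - 4)/(w - 8)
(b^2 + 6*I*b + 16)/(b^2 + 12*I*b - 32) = (b - 2*I)/(b + 4*I)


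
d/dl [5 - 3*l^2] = -6*l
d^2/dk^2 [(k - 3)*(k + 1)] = 2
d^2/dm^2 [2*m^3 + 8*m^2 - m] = 12*m + 16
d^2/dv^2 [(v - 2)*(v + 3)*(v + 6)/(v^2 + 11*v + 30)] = 28/(v^3 + 15*v^2 + 75*v + 125)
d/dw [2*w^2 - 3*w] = 4*w - 3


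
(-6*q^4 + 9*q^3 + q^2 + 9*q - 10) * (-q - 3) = 6*q^5 + 9*q^4 - 28*q^3 - 12*q^2 - 17*q + 30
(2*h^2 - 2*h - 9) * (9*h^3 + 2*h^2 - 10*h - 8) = 18*h^5 - 14*h^4 - 105*h^3 - 14*h^2 + 106*h + 72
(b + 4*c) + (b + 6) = 2*b + 4*c + 6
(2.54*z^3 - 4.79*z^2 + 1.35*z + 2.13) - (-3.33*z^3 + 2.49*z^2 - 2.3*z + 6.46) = 5.87*z^3 - 7.28*z^2 + 3.65*z - 4.33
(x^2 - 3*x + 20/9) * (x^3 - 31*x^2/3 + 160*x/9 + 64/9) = x^5 - 40*x^4/3 + 51*x^3 - 1868*x^2/27 + 1472*x/81 + 1280/81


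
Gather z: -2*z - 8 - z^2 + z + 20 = -z^2 - z + 12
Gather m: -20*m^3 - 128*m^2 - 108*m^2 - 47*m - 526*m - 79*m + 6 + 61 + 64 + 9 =-20*m^3 - 236*m^2 - 652*m + 140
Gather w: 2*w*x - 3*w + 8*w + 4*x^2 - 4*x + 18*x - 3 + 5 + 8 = w*(2*x + 5) + 4*x^2 + 14*x + 10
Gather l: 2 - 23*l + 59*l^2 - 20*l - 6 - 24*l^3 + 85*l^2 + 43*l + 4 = -24*l^3 + 144*l^2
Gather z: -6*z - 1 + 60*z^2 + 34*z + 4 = 60*z^2 + 28*z + 3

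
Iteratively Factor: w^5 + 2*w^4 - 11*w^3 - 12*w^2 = (w + 4)*(w^4 - 2*w^3 - 3*w^2) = w*(w + 4)*(w^3 - 2*w^2 - 3*w) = w*(w + 1)*(w + 4)*(w^2 - 3*w) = w^2*(w + 1)*(w + 4)*(w - 3)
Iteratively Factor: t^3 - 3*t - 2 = (t + 1)*(t^2 - t - 2) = (t + 1)^2*(t - 2)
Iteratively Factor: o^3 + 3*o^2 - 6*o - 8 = (o + 4)*(o^2 - o - 2) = (o + 1)*(o + 4)*(o - 2)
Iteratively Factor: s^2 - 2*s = (s - 2)*(s)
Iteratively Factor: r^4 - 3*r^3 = (r)*(r^3 - 3*r^2) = r*(r - 3)*(r^2) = r^2*(r - 3)*(r)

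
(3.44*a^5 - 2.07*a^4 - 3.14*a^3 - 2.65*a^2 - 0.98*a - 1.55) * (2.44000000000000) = 8.3936*a^5 - 5.0508*a^4 - 7.6616*a^3 - 6.466*a^2 - 2.3912*a - 3.782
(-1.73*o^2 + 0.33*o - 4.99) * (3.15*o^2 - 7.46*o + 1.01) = -5.4495*o^4 + 13.9453*o^3 - 19.9276*o^2 + 37.5587*o - 5.0399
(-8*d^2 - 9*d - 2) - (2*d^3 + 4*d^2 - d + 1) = -2*d^3 - 12*d^2 - 8*d - 3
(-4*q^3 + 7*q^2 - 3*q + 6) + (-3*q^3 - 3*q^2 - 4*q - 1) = -7*q^3 + 4*q^2 - 7*q + 5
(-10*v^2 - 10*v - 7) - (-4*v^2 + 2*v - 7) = -6*v^2 - 12*v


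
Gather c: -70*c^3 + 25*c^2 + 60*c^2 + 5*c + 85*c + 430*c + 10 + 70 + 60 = -70*c^3 + 85*c^2 + 520*c + 140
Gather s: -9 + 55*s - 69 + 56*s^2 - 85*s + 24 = 56*s^2 - 30*s - 54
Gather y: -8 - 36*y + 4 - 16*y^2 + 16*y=-16*y^2 - 20*y - 4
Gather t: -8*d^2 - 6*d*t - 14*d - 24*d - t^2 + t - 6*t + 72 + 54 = -8*d^2 - 38*d - t^2 + t*(-6*d - 5) + 126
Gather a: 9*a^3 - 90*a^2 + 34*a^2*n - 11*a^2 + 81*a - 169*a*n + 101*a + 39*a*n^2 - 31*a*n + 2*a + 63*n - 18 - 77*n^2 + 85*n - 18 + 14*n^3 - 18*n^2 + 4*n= 9*a^3 + a^2*(34*n - 101) + a*(39*n^2 - 200*n + 184) + 14*n^3 - 95*n^2 + 152*n - 36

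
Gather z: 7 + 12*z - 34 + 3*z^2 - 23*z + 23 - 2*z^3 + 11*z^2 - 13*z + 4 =-2*z^3 + 14*z^2 - 24*z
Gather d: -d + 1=1 - d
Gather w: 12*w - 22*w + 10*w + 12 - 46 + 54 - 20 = 0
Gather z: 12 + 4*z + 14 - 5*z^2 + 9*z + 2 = -5*z^2 + 13*z + 28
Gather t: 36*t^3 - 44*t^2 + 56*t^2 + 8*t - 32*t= 36*t^3 + 12*t^2 - 24*t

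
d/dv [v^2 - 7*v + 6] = 2*v - 7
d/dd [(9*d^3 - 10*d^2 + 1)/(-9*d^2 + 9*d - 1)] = (-81*d^4 + 162*d^3 - 117*d^2 + 38*d - 9)/(81*d^4 - 162*d^3 + 99*d^2 - 18*d + 1)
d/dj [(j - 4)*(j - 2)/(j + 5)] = (j^2 + 10*j - 38)/(j^2 + 10*j + 25)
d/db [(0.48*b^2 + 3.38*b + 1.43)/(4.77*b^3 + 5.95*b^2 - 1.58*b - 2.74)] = (-2.2896*b^4 - 32.2452*b^3 - 41.3327*b^2 - 19.6474*b - 7.0018)/(22.7529*b^6 + 56.763*b^5 + 20.3293*b^4 - 44.9416*b^3 - 30.1096*b^2 + 8.6584*b + 7.5076)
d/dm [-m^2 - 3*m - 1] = -2*m - 3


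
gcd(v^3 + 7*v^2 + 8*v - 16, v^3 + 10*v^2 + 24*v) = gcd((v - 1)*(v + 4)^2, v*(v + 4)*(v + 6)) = v + 4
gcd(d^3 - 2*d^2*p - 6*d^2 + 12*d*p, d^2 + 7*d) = d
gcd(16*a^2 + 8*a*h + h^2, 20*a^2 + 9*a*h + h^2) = 4*a + h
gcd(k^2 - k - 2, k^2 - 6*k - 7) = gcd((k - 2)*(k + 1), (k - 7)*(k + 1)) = k + 1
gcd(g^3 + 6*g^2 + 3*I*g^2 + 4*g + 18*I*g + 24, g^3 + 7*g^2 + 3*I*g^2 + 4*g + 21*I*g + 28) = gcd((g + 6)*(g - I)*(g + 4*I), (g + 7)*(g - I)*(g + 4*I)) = g^2 + 3*I*g + 4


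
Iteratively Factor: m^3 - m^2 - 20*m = (m - 5)*(m^2 + 4*m) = (m - 5)*(m + 4)*(m)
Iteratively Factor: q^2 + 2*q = (q + 2)*(q)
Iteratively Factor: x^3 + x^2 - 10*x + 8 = (x + 4)*(x^2 - 3*x + 2) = (x - 1)*(x + 4)*(x - 2)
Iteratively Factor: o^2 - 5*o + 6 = (o - 3)*(o - 2)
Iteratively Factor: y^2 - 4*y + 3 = (y - 1)*(y - 3)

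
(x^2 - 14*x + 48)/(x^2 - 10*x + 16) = (x - 6)/(x - 2)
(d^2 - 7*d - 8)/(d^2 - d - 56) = (d + 1)/(d + 7)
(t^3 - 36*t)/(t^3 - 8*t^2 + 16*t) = (t^2 - 36)/(t^2 - 8*t + 16)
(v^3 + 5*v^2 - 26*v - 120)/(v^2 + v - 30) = v + 4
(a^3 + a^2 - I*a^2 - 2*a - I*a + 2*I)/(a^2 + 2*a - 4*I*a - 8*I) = (a^2 - a*(1 + I) + I)/(a - 4*I)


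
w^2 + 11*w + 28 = (w + 4)*(w + 7)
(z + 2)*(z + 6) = z^2 + 8*z + 12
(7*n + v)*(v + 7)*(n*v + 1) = 7*n^2*v^2 + 49*n^2*v + n*v^3 + 7*n*v^2 + 7*n*v + 49*n + v^2 + 7*v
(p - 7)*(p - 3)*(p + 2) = p^3 - 8*p^2 + p + 42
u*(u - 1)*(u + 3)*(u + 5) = u^4 + 7*u^3 + 7*u^2 - 15*u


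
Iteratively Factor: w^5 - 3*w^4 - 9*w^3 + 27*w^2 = (w + 3)*(w^4 - 6*w^3 + 9*w^2) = (w - 3)*(w + 3)*(w^3 - 3*w^2) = w*(w - 3)*(w + 3)*(w^2 - 3*w) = w*(w - 3)^2*(w + 3)*(w)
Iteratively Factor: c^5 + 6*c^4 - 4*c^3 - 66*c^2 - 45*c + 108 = (c + 4)*(c^4 + 2*c^3 - 12*c^2 - 18*c + 27) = (c - 3)*(c + 4)*(c^3 + 5*c^2 + 3*c - 9) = (c - 3)*(c + 3)*(c + 4)*(c^2 + 2*c - 3) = (c - 3)*(c - 1)*(c + 3)*(c + 4)*(c + 3)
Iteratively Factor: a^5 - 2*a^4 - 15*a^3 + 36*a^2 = (a)*(a^4 - 2*a^3 - 15*a^2 + 36*a) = a*(a - 3)*(a^3 + a^2 - 12*a) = a*(a - 3)*(a + 4)*(a^2 - 3*a) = a^2*(a - 3)*(a + 4)*(a - 3)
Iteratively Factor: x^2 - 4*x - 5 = (x + 1)*(x - 5)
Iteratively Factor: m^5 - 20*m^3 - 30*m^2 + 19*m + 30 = (m - 1)*(m^4 + m^3 - 19*m^2 - 49*m - 30) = (m - 1)*(m + 1)*(m^3 - 19*m - 30) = (m - 1)*(m + 1)*(m + 3)*(m^2 - 3*m - 10) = (m - 1)*(m + 1)*(m + 2)*(m + 3)*(m - 5)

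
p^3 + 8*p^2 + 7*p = p*(p + 1)*(p + 7)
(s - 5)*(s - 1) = s^2 - 6*s + 5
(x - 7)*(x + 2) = x^2 - 5*x - 14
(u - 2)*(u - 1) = u^2 - 3*u + 2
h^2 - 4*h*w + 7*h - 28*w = (h + 7)*(h - 4*w)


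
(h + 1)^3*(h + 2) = h^4 + 5*h^3 + 9*h^2 + 7*h + 2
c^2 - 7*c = c*(c - 7)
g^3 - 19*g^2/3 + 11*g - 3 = (g - 3)^2*(g - 1/3)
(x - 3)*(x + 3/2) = x^2 - 3*x/2 - 9/2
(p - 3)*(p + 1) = p^2 - 2*p - 3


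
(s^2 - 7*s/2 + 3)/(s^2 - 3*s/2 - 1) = (2*s - 3)/(2*s + 1)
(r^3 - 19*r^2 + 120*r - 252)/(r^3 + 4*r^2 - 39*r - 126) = (r^2 - 13*r + 42)/(r^2 + 10*r + 21)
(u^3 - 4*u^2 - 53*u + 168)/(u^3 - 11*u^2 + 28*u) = (u^3 - 4*u^2 - 53*u + 168)/(u*(u^2 - 11*u + 28))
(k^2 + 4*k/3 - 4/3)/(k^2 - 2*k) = (3*k^2 + 4*k - 4)/(3*k*(k - 2))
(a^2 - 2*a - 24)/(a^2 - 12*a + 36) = (a + 4)/(a - 6)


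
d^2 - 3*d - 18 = (d - 6)*(d + 3)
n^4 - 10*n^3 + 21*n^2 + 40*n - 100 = (n - 5)^2*(n - 2)*(n + 2)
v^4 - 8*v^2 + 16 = (v - 2)^2*(v + 2)^2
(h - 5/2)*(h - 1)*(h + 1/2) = h^3 - 3*h^2 + 3*h/4 + 5/4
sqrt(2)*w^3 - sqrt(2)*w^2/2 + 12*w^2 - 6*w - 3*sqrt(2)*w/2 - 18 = (w - 3/2)*(w + 6*sqrt(2))*(sqrt(2)*w + sqrt(2))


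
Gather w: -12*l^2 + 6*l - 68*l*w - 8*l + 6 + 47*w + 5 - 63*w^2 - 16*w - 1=-12*l^2 - 2*l - 63*w^2 + w*(31 - 68*l) + 10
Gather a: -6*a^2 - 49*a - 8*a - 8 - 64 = -6*a^2 - 57*a - 72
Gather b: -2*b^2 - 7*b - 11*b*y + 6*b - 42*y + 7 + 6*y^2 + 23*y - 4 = -2*b^2 + b*(-11*y - 1) + 6*y^2 - 19*y + 3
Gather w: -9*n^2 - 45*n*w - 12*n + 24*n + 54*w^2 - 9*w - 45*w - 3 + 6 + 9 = -9*n^2 + 12*n + 54*w^2 + w*(-45*n - 54) + 12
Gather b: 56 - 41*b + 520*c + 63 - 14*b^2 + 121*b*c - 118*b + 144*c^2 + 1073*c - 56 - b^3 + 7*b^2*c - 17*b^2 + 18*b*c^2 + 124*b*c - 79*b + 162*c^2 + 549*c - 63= -b^3 + b^2*(7*c - 31) + b*(18*c^2 + 245*c - 238) + 306*c^2 + 2142*c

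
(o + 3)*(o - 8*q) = o^2 - 8*o*q + 3*o - 24*q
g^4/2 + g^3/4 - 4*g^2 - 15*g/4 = g*(g/2 + 1/2)*(g - 3)*(g + 5/2)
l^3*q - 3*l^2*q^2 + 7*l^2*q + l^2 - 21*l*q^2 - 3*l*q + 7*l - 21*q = (l + 7)*(l - 3*q)*(l*q + 1)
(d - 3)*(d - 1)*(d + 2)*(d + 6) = d^4 + 4*d^3 - 17*d^2 - 24*d + 36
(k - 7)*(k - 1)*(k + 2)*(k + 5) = k^4 - k^3 - 39*k^2 - 31*k + 70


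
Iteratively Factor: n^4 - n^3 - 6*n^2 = (n)*(n^3 - n^2 - 6*n) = n^2*(n^2 - n - 6) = n^2*(n - 3)*(n + 2)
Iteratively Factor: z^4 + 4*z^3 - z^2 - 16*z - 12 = (z + 1)*(z^3 + 3*z^2 - 4*z - 12) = (z - 2)*(z + 1)*(z^2 + 5*z + 6) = (z - 2)*(z + 1)*(z + 3)*(z + 2)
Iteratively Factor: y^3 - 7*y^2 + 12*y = (y)*(y^2 - 7*y + 12) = y*(y - 3)*(y - 4)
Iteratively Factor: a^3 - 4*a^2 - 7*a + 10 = (a - 1)*(a^2 - 3*a - 10) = (a - 1)*(a + 2)*(a - 5)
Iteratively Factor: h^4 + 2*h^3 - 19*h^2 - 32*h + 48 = (h + 4)*(h^3 - 2*h^2 - 11*h + 12) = (h - 4)*(h + 4)*(h^2 + 2*h - 3) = (h - 4)*(h - 1)*(h + 4)*(h + 3)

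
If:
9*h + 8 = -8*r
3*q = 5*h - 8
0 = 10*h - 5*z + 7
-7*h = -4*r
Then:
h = -8/23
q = -224/69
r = -14/23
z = 81/115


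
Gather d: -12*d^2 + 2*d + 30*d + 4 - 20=-12*d^2 + 32*d - 16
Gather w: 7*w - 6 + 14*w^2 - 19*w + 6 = 14*w^2 - 12*w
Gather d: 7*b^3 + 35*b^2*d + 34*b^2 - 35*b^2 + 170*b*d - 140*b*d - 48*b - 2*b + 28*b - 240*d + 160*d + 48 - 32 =7*b^3 - b^2 - 22*b + d*(35*b^2 + 30*b - 80) + 16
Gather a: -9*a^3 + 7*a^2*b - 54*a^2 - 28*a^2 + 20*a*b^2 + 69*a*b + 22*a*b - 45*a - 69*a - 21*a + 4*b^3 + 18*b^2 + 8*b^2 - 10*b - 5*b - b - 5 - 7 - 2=-9*a^3 + a^2*(7*b - 82) + a*(20*b^2 + 91*b - 135) + 4*b^3 + 26*b^2 - 16*b - 14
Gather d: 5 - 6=-1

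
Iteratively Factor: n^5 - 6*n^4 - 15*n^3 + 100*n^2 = (n + 4)*(n^4 - 10*n^3 + 25*n^2) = n*(n + 4)*(n^3 - 10*n^2 + 25*n) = n*(n - 5)*(n + 4)*(n^2 - 5*n) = n*(n - 5)^2*(n + 4)*(n)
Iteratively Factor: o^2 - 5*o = (o - 5)*(o)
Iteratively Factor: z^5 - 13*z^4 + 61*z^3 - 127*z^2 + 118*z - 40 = (z - 1)*(z^4 - 12*z^3 + 49*z^2 - 78*z + 40) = (z - 2)*(z - 1)*(z^3 - 10*z^2 + 29*z - 20) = (z - 2)*(z - 1)^2*(z^2 - 9*z + 20) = (z - 4)*(z - 2)*(z - 1)^2*(z - 5)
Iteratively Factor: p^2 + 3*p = (p)*(p + 3)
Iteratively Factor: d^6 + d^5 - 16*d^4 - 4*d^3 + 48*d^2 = (d)*(d^5 + d^4 - 16*d^3 - 4*d^2 + 48*d) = d*(d + 2)*(d^4 - d^3 - 14*d^2 + 24*d) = d^2*(d + 2)*(d^3 - d^2 - 14*d + 24) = d^2*(d - 3)*(d + 2)*(d^2 + 2*d - 8) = d^2*(d - 3)*(d + 2)*(d + 4)*(d - 2)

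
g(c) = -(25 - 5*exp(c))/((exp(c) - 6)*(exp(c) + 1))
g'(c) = (25 - 5*exp(c))*exp(c)/((exp(c) - 6)*(exp(c) + 1)^2) + (25 - 5*exp(c))*exp(c)/((exp(c) - 6)^2*(exp(c) + 1)) + 5*exp(c)/((exp(c) - 6)*(exp(c) + 1))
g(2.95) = 0.27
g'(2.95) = -0.28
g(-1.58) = 3.43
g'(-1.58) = -0.61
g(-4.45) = 4.12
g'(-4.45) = -0.05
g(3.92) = 0.10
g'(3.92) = -0.10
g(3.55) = 0.14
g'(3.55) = -0.15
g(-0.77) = 2.80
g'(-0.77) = -0.94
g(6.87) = 0.01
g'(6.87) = -0.01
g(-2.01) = 3.66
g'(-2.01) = -0.45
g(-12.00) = 4.17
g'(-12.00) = 0.00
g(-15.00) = 4.17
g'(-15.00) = 0.00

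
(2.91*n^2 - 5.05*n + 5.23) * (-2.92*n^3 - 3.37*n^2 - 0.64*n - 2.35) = -8.4972*n^5 + 4.9393*n^4 - 0.115500000000001*n^3 - 21.2316*n^2 + 8.5203*n - 12.2905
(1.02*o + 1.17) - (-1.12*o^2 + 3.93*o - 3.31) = 1.12*o^2 - 2.91*o + 4.48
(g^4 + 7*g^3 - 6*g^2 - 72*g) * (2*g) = 2*g^5 + 14*g^4 - 12*g^3 - 144*g^2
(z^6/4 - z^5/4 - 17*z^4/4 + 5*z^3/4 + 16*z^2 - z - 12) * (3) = 3*z^6/4 - 3*z^5/4 - 51*z^4/4 + 15*z^3/4 + 48*z^2 - 3*z - 36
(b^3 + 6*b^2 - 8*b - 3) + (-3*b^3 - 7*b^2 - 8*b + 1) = -2*b^3 - b^2 - 16*b - 2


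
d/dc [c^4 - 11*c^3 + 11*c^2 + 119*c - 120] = 4*c^3 - 33*c^2 + 22*c + 119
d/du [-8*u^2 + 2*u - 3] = 2 - 16*u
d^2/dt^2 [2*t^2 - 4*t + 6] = 4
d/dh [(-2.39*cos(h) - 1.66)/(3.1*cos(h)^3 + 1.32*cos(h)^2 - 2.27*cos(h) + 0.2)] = (-14.818*cos(h)^3 - 18.5928*cos(h)^2 - 4.3824*cos(h) + 4.2462)*sin(h)/(9.61*cos(h)^6 + 8.184*cos(h)^5 - 12.3316*cos(h)^4 - 4.7528*cos(h)^3 + 5.6809*cos(h)^2 - 0.908*cos(h) + 0.04)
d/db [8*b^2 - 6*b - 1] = 16*b - 6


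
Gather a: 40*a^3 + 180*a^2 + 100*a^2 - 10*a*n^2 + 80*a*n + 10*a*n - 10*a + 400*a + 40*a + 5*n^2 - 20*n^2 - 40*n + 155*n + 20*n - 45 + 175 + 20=40*a^3 + 280*a^2 + a*(-10*n^2 + 90*n + 430) - 15*n^2 + 135*n + 150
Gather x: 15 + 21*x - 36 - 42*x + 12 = -21*x - 9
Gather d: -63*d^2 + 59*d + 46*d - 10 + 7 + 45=-63*d^2 + 105*d + 42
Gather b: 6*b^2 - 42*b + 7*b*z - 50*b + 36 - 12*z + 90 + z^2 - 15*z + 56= 6*b^2 + b*(7*z - 92) + z^2 - 27*z + 182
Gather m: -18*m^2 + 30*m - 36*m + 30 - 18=-18*m^2 - 6*m + 12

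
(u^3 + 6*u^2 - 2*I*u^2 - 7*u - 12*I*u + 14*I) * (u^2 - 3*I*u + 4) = u^5 + 6*u^4 - 5*I*u^4 - 9*u^3 - 30*I*u^3 - 12*u^2 + 27*I*u^2 + 14*u - 48*I*u + 56*I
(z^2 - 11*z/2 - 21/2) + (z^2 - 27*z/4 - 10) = 2*z^2 - 49*z/4 - 41/2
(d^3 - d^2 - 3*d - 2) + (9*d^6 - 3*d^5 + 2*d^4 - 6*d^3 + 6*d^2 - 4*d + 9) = 9*d^6 - 3*d^5 + 2*d^4 - 5*d^3 + 5*d^2 - 7*d + 7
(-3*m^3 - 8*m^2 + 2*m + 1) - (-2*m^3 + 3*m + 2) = -m^3 - 8*m^2 - m - 1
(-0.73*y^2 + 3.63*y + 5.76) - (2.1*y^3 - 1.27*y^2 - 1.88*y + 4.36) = -2.1*y^3 + 0.54*y^2 + 5.51*y + 1.4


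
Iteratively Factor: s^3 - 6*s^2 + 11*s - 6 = (s - 3)*(s^2 - 3*s + 2) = (s - 3)*(s - 1)*(s - 2)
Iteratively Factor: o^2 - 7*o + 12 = (o - 3)*(o - 4)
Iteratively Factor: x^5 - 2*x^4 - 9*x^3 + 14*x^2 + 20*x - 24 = (x + 2)*(x^4 - 4*x^3 - x^2 + 16*x - 12) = (x - 2)*(x + 2)*(x^3 - 2*x^2 - 5*x + 6) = (x - 2)*(x - 1)*(x + 2)*(x^2 - x - 6) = (x - 2)*(x - 1)*(x + 2)^2*(x - 3)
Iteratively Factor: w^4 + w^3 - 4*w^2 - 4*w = (w - 2)*(w^3 + 3*w^2 + 2*w) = w*(w - 2)*(w^2 + 3*w + 2) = w*(w - 2)*(w + 1)*(w + 2)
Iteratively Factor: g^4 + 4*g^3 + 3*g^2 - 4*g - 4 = (g + 1)*(g^3 + 3*g^2 - 4) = (g + 1)*(g + 2)*(g^2 + g - 2) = (g - 1)*(g + 1)*(g + 2)*(g + 2)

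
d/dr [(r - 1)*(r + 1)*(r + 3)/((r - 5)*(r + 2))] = (r^4 - 6*r^3 - 38*r^2 - 54*r + 1)/(r^4 - 6*r^3 - 11*r^2 + 60*r + 100)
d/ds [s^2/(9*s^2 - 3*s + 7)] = s*(14 - 3*s)/(81*s^4 - 54*s^3 + 135*s^2 - 42*s + 49)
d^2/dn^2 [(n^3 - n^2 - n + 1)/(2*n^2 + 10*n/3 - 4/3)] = 3*(37*n^3 - 21*n^2 + 39*n + 17)/(27*n^6 + 135*n^5 + 171*n^4 - 55*n^3 - 114*n^2 + 60*n - 8)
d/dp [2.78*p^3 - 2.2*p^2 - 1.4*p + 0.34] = 8.34*p^2 - 4.4*p - 1.4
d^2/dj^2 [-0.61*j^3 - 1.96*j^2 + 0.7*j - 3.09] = -3.66*j - 3.92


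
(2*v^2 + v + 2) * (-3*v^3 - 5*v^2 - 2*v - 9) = -6*v^5 - 13*v^4 - 15*v^3 - 30*v^2 - 13*v - 18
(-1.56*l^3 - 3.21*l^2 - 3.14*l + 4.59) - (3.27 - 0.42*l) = -1.56*l^3 - 3.21*l^2 - 2.72*l + 1.32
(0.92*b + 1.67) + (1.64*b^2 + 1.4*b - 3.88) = 1.64*b^2 + 2.32*b - 2.21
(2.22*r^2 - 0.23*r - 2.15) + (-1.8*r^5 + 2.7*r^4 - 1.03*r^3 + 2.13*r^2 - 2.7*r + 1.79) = -1.8*r^5 + 2.7*r^4 - 1.03*r^3 + 4.35*r^2 - 2.93*r - 0.36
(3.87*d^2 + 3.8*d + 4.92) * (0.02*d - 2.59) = 0.0774*d^3 - 9.9473*d^2 - 9.7436*d - 12.7428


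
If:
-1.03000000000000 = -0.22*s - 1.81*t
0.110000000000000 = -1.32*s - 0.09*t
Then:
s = -0.12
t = 0.58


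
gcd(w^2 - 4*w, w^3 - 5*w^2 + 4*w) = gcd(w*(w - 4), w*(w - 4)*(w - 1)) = w^2 - 4*w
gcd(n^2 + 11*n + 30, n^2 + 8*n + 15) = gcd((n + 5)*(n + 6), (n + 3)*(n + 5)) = n + 5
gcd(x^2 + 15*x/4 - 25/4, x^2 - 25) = x + 5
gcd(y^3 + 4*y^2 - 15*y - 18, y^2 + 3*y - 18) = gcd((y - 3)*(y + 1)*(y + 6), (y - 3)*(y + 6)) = y^2 + 3*y - 18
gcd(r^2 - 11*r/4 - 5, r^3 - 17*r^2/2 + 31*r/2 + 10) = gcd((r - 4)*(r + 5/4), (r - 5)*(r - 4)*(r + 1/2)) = r - 4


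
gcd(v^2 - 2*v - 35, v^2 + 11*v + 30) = v + 5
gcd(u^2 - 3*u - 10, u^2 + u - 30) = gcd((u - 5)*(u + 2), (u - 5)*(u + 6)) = u - 5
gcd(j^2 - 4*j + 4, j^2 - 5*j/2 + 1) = j - 2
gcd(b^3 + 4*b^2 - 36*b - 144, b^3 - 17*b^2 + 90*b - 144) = b - 6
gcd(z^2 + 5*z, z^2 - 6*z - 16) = 1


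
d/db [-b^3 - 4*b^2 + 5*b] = -3*b^2 - 8*b + 5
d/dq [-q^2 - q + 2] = -2*q - 1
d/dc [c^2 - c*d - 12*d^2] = 2*c - d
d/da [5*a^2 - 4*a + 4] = 10*a - 4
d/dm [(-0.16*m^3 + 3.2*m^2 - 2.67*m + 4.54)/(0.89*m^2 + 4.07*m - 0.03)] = (-0.1424*m^4 - 1.3024*m^3 + 15.4147*m^2 - 8.2732*m - 18.3977)/(0.7921*m^4 + 7.2446*m^3 + 16.5115*m^2 - 0.2442*m + 0.0009)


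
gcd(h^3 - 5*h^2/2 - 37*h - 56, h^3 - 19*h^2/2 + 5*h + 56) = h^2 - 6*h - 16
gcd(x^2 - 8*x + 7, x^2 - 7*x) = x - 7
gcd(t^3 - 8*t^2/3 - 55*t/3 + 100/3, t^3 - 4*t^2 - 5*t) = t - 5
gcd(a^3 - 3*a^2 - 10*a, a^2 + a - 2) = a + 2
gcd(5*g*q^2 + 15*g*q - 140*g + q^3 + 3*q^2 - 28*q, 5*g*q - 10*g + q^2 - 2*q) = 5*g + q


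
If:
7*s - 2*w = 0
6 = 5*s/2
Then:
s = 12/5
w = 42/5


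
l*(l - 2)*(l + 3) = l^3 + l^2 - 6*l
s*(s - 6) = s^2 - 6*s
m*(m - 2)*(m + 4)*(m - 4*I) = m^4 + 2*m^3 - 4*I*m^3 - 8*m^2 - 8*I*m^2 + 32*I*m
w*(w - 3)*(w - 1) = w^3 - 4*w^2 + 3*w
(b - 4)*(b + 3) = b^2 - b - 12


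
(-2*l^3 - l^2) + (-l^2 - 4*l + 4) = -2*l^3 - 2*l^2 - 4*l + 4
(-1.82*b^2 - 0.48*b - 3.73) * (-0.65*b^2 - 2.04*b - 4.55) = 1.183*b^4 + 4.0248*b^3 + 11.6847*b^2 + 9.7932*b + 16.9715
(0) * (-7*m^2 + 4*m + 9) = 0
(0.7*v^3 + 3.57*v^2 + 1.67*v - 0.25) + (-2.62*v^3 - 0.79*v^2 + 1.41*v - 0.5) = -1.92*v^3 + 2.78*v^2 + 3.08*v - 0.75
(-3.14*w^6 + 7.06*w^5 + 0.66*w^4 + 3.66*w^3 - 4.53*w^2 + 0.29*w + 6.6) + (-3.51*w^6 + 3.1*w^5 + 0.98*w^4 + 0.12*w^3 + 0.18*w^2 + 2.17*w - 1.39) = -6.65*w^6 + 10.16*w^5 + 1.64*w^4 + 3.78*w^3 - 4.35*w^2 + 2.46*w + 5.21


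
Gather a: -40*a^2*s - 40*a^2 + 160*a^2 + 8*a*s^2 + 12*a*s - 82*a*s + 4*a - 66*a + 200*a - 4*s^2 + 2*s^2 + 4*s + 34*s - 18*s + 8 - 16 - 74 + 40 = a^2*(120 - 40*s) + a*(8*s^2 - 70*s + 138) - 2*s^2 + 20*s - 42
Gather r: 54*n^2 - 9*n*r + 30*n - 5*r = 54*n^2 + 30*n + r*(-9*n - 5)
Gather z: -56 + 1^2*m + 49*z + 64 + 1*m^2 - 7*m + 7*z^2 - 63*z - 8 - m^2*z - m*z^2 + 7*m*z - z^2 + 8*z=m^2 - 6*m + z^2*(6 - m) + z*(-m^2 + 7*m - 6)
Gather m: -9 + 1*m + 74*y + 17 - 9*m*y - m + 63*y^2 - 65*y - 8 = -9*m*y + 63*y^2 + 9*y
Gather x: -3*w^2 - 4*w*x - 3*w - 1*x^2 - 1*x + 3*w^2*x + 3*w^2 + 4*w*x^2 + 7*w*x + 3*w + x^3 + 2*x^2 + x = x^3 + x^2*(4*w + 1) + x*(3*w^2 + 3*w)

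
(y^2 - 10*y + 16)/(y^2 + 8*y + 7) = (y^2 - 10*y + 16)/(y^2 + 8*y + 7)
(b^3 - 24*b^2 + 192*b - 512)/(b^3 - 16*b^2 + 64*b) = (b - 8)/b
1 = 1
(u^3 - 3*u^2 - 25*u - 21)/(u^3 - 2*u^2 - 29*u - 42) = (u + 1)/(u + 2)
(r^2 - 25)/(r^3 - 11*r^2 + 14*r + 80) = (r + 5)/(r^2 - 6*r - 16)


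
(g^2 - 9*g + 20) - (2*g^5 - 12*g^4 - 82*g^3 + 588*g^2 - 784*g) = -2*g^5 + 12*g^4 + 82*g^3 - 587*g^2 + 775*g + 20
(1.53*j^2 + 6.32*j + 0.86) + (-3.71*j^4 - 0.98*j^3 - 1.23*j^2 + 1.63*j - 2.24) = -3.71*j^4 - 0.98*j^3 + 0.3*j^2 + 7.95*j - 1.38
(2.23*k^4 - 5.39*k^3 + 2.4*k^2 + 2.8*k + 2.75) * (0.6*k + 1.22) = 1.338*k^5 - 0.513399999999999*k^4 - 5.1358*k^3 + 4.608*k^2 + 5.066*k + 3.355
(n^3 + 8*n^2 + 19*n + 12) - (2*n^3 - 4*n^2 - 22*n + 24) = -n^3 + 12*n^2 + 41*n - 12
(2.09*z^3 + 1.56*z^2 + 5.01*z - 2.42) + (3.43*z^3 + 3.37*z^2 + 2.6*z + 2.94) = 5.52*z^3 + 4.93*z^2 + 7.61*z + 0.52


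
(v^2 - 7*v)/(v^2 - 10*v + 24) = v*(v - 7)/(v^2 - 10*v + 24)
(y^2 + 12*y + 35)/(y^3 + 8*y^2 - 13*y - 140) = 1/(y - 4)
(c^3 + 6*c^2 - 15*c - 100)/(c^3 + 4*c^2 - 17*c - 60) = (c + 5)/(c + 3)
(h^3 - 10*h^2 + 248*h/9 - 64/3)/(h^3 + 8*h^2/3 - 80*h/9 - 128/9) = (3*h^2 - 22*h + 24)/(3*h^2 + 16*h + 16)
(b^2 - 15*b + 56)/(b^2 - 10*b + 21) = (b - 8)/(b - 3)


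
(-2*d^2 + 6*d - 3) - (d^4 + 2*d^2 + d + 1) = -d^4 - 4*d^2 + 5*d - 4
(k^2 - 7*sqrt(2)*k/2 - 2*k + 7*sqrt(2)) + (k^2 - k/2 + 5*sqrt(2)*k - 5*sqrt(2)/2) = 2*k^2 - 5*k/2 + 3*sqrt(2)*k/2 + 9*sqrt(2)/2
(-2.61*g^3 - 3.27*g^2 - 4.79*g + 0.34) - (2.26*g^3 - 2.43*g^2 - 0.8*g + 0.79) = -4.87*g^3 - 0.84*g^2 - 3.99*g - 0.45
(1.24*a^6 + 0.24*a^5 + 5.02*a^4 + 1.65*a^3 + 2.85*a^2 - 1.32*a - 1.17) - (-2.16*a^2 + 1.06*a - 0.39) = 1.24*a^6 + 0.24*a^5 + 5.02*a^4 + 1.65*a^3 + 5.01*a^2 - 2.38*a - 0.78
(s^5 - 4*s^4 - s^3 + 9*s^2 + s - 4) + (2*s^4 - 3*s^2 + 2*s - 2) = s^5 - 2*s^4 - s^3 + 6*s^2 + 3*s - 6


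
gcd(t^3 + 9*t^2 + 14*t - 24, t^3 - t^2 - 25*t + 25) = t - 1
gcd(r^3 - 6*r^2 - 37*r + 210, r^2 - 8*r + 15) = r - 5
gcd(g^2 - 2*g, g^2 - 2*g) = g^2 - 2*g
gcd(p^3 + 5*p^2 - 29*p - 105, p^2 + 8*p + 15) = p + 3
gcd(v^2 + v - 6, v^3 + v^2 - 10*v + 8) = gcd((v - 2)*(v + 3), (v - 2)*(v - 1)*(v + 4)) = v - 2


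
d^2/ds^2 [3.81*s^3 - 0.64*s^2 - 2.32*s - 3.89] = 22.86*s - 1.28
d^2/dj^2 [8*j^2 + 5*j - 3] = 16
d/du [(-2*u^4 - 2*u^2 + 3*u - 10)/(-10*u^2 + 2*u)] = (20*u^5 - 6*u^4 + 13*u^2 - 100*u + 10)/(2*u^2*(25*u^2 - 10*u + 1))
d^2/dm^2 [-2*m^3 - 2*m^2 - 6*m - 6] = -12*m - 4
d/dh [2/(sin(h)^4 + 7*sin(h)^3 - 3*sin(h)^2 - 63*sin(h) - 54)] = 2*(-4*sin(h)^3 - 21*sin(h)^2 + 6*sin(h) + 63)*cos(h)/((sin(h) - 3)^2*(sin(h) + 1)^2*(sin(h) + 3)^2*(sin(h) + 6)^2)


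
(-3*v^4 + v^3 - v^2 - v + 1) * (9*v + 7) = -27*v^5 - 12*v^4 - 2*v^3 - 16*v^2 + 2*v + 7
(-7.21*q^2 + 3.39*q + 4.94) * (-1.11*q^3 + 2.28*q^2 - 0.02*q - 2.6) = 8.0031*q^5 - 20.2017*q^4 + 2.39*q^3 + 29.9414*q^2 - 8.9128*q - 12.844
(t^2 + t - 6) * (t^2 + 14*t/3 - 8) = t^4 + 17*t^3/3 - 28*t^2/3 - 36*t + 48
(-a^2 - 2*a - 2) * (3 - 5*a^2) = 5*a^4 + 10*a^3 + 7*a^2 - 6*a - 6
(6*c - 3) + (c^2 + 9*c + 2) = c^2 + 15*c - 1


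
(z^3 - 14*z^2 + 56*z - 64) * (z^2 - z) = z^5 - 15*z^4 + 70*z^3 - 120*z^2 + 64*z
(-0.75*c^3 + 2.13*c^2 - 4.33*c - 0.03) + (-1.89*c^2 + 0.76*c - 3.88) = -0.75*c^3 + 0.24*c^2 - 3.57*c - 3.91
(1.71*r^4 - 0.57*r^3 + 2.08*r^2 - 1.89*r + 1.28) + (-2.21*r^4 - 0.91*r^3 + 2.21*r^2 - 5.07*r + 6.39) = -0.5*r^4 - 1.48*r^3 + 4.29*r^2 - 6.96*r + 7.67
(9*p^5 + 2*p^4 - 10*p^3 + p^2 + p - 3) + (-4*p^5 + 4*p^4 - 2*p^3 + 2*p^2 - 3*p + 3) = 5*p^5 + 6*p^4 - 12*p^3 + 3*p^2 - 2*p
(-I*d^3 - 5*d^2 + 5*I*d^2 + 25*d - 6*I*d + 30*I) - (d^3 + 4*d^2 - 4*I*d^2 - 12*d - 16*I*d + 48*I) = -d^3 - I*d^3 - 9*d^2 + 9*I*d^2 + 37*d + 10*I*d - 18*I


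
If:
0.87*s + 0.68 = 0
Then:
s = -0.78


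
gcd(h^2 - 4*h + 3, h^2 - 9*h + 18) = h - 3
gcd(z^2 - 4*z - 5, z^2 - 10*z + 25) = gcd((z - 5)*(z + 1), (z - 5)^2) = z - 5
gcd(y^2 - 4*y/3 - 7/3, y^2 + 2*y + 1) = y + 1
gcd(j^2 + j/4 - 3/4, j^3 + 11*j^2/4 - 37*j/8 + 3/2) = j - 3/4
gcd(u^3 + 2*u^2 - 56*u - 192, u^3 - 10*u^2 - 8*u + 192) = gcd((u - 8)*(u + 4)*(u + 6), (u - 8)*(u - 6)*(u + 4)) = u^2 - 4*u - 32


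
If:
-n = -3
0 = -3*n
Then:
No Solution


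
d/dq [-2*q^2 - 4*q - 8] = -4*q - 4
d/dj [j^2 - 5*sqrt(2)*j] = 2*j - 5*sqrt(2)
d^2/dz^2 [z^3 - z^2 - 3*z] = 6*z - 2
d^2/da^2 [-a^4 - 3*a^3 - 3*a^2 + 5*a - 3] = -12*a^2 - 18*a - 6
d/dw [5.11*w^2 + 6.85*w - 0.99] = 10.22*w + 6.85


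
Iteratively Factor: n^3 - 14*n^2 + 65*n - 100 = (n - 4)*(n^2 - 10*n + 25) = (n - 5)*(n - 4)*(n - 5)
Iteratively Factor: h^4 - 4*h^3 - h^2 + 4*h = (h)*(h^3 - 4*h^2 - h + 4) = h*(h - 4)*(h^2 - 1) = h*(h - 4)*(h + 1)*(h - 1)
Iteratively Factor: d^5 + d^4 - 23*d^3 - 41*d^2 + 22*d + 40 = (d + 4)*(d^4 - 3*d^3 - 11*d^2 + 3*d + 10) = (d - 1)*(d + 4)*(d^3 - 2*d^2 - 13*d - 10) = (d - 5)*(d - 1)*(d + 4)*(d^2 + 3*d + 2) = (d - 5)*(d - 1)*(d + 2)*(d + 4)*(d + 1)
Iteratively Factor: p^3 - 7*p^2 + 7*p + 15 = (p - 5)*(p^2 - 2*p - 3) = (p - 5)*(p - 3)*(p + 1)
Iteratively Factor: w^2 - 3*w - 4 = (w - 4)*(w + 1)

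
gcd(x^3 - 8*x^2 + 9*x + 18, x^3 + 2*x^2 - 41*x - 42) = x^2 - 5*x - 6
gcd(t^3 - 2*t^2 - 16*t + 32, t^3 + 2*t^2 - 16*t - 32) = t^2 - 16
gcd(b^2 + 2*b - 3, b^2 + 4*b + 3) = b + 3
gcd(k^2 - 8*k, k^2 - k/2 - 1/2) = 1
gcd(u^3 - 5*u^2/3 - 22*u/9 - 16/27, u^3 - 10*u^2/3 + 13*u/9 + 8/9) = u^2 - 7*u/3 - 8/9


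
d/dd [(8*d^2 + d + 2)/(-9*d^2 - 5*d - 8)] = (-31*d^2 - 92*d + 2)/(81*d^4 + 90*d^3 + 169*d^2 + 80*d + 64)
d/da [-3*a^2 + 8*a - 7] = 8 - 6*a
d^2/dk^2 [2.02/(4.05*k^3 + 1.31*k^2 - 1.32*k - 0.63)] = (-(49.086*k + 5.2924)*(4.05*k^3 + 1.31*k^2 - 1.32*k - 0.63) + 2.02*(12.15*k^2 + 2.62*k - 1.32)*(24.3*k^2 + 5.24*k - 2.64))/(4.05*k^3 + 1.31*k^2 - 1.32*k - 0.63)^3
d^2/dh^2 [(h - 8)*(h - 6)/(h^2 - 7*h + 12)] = 2*(-7*h^3 + 108*h^2 - 504*h + 744)/(h^6 - 21*h^5 + 183*h^4 - 847*h^3 + 2196*h^2 - 3024*h + 1728)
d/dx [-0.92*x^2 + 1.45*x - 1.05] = 1.45 - 1.84*x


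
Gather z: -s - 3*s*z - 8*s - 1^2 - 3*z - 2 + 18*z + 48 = -9*s + z*(15 - 3*s) + 45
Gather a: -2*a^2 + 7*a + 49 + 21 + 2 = -2*a^2 + 7*a + 72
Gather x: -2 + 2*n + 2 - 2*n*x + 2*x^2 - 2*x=2*n + 2*x^2 + x*(-2*n - 2)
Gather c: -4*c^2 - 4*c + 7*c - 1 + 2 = -4*c^2 + 3*c + 1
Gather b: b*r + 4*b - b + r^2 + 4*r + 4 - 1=b*(r + 3) + r^2 + 4*r + 3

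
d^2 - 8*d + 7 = (d - 7)*(d - 1)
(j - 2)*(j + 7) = j^2 + 5*j - 14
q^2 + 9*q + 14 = (q + 2)*(q + 7)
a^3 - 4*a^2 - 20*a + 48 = (a - 6)*(a - 2)*(a + 4)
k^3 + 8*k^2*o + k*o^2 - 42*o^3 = (k - 2*o)*(k + 3*o)*(k + 7*o)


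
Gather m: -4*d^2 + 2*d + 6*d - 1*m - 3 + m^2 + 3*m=-4*d^2 + 8*d + m^2 + 2*m - 3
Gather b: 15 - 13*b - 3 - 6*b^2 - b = -6*b^2 - 14*b + 12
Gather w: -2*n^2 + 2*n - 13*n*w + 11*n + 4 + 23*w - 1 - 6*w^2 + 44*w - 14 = -2*n^2 + 13*n - 6*w^2 + w*(67 - 13*n) - 11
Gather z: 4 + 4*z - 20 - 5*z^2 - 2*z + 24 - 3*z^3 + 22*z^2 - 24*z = -3*z^3 + 17*z^2 - 22*z + 8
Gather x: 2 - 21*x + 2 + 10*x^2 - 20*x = 10*x^2 - 41*x + 4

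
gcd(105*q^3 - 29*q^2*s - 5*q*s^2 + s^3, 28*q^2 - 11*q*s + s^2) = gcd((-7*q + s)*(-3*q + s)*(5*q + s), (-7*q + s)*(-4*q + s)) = 7*q - s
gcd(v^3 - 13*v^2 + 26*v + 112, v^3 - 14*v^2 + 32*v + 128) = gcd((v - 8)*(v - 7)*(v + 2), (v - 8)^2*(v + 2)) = v^2 - 6*v - 16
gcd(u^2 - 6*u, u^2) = u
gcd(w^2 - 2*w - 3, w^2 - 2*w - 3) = w^2 - 2*w - 3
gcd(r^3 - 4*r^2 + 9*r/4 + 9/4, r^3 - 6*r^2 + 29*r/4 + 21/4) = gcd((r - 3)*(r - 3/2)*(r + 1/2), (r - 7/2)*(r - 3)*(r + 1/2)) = r^2 - 5*r/2 - 3/2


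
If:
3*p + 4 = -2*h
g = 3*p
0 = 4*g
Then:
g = 0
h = -2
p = 0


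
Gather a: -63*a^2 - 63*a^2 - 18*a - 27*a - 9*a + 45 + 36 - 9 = -126*a^2 - 54*a + 72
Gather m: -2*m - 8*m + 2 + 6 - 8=-10*m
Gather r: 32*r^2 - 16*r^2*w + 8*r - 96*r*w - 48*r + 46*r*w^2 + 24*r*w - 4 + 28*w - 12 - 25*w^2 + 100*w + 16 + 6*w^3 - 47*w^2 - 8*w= r^2*(32 - 16*w) + r*(46*w^2 - 72*w - 40) + 6*w^3 - 72*w^2 + 120*w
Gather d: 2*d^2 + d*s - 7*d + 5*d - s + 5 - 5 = 2*d^2 + d*(s - 2) - s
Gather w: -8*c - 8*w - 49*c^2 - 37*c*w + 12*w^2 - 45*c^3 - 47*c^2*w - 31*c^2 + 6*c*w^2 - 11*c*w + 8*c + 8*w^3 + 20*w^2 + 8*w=-45*c^3 - 80*c^2 + 8*w^3 + w^2*(6*c + 32) + w*(-47*c^2 - 48*c)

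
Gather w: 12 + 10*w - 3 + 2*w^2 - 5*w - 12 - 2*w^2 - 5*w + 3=0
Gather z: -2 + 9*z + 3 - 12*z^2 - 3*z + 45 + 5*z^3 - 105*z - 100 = 5*z^3 - 12*z^2 - 99*z - 54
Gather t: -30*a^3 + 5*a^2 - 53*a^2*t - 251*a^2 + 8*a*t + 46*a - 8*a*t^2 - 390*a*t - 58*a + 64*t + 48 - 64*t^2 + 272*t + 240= -30*a^3 - 246*a^2 - 12*a + t^2*(-8*a - 64) + t*(-53*a^2 - 382*a + 336) + 288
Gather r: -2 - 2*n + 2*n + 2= 0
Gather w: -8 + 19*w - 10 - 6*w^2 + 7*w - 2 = -6*w^2 + 26*w - 20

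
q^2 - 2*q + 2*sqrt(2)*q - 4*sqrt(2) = (q - 2)*(q + 2*sqrt(2))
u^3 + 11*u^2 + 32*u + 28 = (u + 2)^2*(u + 7)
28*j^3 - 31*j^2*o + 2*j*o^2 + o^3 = (-4*j + o)*(-j + o)*(7*j + o)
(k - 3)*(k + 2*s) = k^2 + 2*k*s - 3*k - 6*s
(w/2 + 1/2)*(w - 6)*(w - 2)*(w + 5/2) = w^4/2 - 9*w^3/4 - 27*w^2/4 + 11*w + 15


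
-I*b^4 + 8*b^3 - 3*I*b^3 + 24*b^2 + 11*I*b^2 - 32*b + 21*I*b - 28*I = (b + 4)*(b + I)*(b + 7*I)*(-I*b + I)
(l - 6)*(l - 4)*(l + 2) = l^3 - 8*l^2 + 4*l + 48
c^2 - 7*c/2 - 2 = (c - 4)*(c + 1/2)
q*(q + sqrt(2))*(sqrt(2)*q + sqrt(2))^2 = 2*q^4 + 2*sqrt(2)*q^3 + 4*q^3 + 2*q^2 + 4*sqrt(2)*q^2 + 2*sqrt(2)*q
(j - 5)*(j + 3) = j^2 - 2*j - 15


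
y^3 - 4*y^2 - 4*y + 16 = (y - 4)*(y - 2)*(y + 2)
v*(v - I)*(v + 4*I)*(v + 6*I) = v^4 + 9*I*v^3 - 14*v^2 + 24*I*v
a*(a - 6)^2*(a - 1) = a^4 - 13*a^3 + 48*a^2 - 36*a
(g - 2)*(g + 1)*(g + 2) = g^3 + g^2 - 4*g - 4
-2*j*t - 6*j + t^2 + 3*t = (-2*j + t)*(t + 3)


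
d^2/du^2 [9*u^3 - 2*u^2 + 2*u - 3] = 54*u - 4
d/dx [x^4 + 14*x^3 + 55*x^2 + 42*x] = 4*x^3 + 42*x^2 + 110*x + 42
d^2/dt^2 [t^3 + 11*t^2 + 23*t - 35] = 6*t + 22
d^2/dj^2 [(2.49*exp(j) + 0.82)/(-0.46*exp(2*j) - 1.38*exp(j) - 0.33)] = (-0.526884*exp(4*j) + 0.886604*exp(3*j) + 0.706284000000002*exp(2*j) + 0.0702419999999995*exp(j) + 0.102267)*exp(j)/(0.097336*exp(6*j) + 0.876024*exp(5*j) + 2.837556*exp(4*j) + 3.884976*exp(3*j) + 2.035638*exp(2*j) + 0.450846*exp(j) + 0.035937)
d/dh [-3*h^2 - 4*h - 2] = -6*h - 4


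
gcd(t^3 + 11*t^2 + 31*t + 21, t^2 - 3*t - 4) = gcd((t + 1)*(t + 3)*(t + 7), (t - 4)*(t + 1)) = t + 1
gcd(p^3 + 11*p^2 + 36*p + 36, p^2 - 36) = p + 6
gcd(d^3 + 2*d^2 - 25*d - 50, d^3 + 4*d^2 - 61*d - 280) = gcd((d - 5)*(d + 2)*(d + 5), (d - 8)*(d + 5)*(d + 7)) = d + 5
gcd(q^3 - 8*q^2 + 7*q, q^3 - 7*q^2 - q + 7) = q^2 - 8*q + 7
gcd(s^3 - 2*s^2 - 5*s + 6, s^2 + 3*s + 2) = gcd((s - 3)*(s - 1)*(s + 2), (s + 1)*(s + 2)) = s + 2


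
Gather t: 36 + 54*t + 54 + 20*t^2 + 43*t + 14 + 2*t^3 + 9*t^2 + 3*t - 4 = 2*t^3 + 29*t^2 + 100*t + 100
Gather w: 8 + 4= 12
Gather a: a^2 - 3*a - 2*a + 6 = a^2 - 5*a + 6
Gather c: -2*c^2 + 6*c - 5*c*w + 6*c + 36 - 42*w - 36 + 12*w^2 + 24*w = -2*c^2 + c*(12 - 5*w) + 12*w^2 - 18*w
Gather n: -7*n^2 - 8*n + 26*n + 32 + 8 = -7*n^2 + 18*n + 40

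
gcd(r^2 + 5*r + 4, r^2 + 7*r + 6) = r + 1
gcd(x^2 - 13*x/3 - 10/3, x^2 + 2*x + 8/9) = x + 2/3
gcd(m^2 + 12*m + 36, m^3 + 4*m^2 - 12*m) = m + 6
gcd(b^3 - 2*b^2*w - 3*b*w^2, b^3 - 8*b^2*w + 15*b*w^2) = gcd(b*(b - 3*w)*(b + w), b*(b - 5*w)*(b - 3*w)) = -b^2 + 3*b*w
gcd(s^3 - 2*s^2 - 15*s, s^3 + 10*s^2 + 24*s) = s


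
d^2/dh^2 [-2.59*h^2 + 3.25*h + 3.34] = -5.18000000000000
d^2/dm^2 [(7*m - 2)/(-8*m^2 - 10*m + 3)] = 4*(-2*(7*m - 2)*(8*m + 5)^2 + 3*(28*m + 9)*(8*m^2 + 10*m - 3))/(8*m^2 + 10*m - 3)^3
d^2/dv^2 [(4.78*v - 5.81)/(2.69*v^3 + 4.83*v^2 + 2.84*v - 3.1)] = (207.531348*v^5 - 131.870256*v^4 - 1057.811684*v^3 - 601.23687*v^2 - 339.453492*v - 183.542292)/(19.465109*v^9 + 104.851089*v^8 + 249.915795*v^7 + 266.778465*v^6 + 22.1874*v^5 - 242.184786*v^4 - 154.680916*v^3 + 64.23882*v^2 + 81.8772*v - 29.791)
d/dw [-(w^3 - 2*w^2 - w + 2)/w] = -2*w + 2 + 2/w^2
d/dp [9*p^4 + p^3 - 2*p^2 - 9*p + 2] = 36*p^3 + 3*p^2 - 4*p - 9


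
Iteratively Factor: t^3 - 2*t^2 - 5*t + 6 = (t - 1)*(t^2 - t - 6) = (t - 1)*(t + 2)*(t - 3)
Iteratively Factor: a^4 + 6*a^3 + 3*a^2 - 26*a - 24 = (a + 3)*(a^3 + 3*a^2 - 6*a - 8) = (a + 3)*(a + 4)*(a^2 - a - 2) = (a - 2)*(a + 3)*(a + 4)*(a + 1)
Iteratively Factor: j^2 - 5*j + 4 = (j - 4)*(j - 1)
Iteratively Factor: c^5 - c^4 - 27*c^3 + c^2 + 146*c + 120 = (c + 1)*(c^4 - 2*c^3 - 25*c^2 + 26*c + 120) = (c - 5)*(c + 1)*(c^3 + 3*c^2 - 10*c - 24) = (c - 5)*(c - 3)*(c + 1)*(c^2 + 6*c + 8) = (c - 5)*(c - 3)*(c + 1)*(c + 4)*(c + 2)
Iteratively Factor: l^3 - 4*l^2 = (l)*(l^2 - 4*l) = l^2*(l - 4)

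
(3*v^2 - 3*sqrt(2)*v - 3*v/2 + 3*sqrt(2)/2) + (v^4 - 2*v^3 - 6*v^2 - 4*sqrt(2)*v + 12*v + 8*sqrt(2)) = v^4 - 2*v^3 - 3*v^2 - 7*sqrt(2)*v + 21*v/2 + 19*sqrt(2)/2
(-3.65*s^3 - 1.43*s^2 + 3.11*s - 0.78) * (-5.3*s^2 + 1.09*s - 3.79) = 19.345*s^5 + 3.6005*s^4 - 4.2082*s^3 + 12.9436*s^2 - 12.6371*s + 2.9562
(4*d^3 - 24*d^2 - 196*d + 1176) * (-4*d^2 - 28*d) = -16*d^5 - 16*d^4 + 1456*d^3 + 784*d^2 - 32928*d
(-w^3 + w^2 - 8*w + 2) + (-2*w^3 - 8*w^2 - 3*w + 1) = -3*w^3 - 7*w^2 - 11*w + 3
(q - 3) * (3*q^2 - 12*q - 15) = 3*q^3 - 21*q^2 + 21*q + 45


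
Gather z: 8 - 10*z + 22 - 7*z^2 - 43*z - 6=-7*z^2 - 53*z + 24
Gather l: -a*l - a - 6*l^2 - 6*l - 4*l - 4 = -a - 6*l^2 + l*(-a - 10) - 4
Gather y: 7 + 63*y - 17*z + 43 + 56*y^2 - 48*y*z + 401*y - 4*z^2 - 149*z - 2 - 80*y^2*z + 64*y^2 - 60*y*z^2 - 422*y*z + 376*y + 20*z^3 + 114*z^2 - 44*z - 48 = y^2*(120 - 80*z) + y*(-60*z^2 - 470*z + 840) + 20*z^3 + 110*z^2 - 210*z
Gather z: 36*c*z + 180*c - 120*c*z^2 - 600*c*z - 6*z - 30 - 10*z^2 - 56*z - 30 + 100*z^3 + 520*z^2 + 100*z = 180*c + 100*z^3 + z^2*(510 - 120*c) + z*(38 - 564*c) - 60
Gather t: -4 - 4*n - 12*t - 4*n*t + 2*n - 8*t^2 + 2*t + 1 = -2*n - 8*t^2 + t*(-4*n - 10) - 3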